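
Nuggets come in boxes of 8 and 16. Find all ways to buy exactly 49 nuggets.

We need non-negative integers (x, y) with 8x + 16y = 49.
For each x in 0..6, check if 49 - 8x is a non-negative multiple of 16.
No x yields an integer y ≥ 0.

No solution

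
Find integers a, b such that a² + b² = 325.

We need to find integers a, b > 0 such that a² + b² = 325.
Trying a = 1: b² = 325 - 1² = 325 - 1 = 324
b = 18
Check: 1² + 18² = 1 + 324 = 325 ✓

325 = 1² + 18²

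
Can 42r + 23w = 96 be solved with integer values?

Step 1: Compute gcd(42, 23).
gcd(42, 23) = 1

Step 2: Check divisibility.
Does 1 divide 96? 96 = 1 x 96, so yes.

By the theorem on linear Diophantine equations, 42r + 23w = 96 has integer solutions if and only if gcd(42, 23) divides 96. Since 1 | 96, solutions exist.

Yes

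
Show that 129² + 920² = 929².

Compute a² + b² = 129² + 920² = 16641 + 846400 = 863041
Compute c² = 929² = 863041
Since 863041 = 863041, confirmed.

Yes, it is a Pythagorean triple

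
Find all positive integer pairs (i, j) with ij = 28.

The positive divisors of 28 are: 1, 2, 4, 7, 14, 28.
Each divisor d gives the pair (d, 28/d):
(1, 28), (2, 14), (4, 7), (7, 4), (14, 2), (28, 1)

(1, 28), (2, 14), (4, 7), (7, 4), (14, 2), (28, 1)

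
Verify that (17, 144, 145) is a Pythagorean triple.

Compute a² + b² = 17² + 144² = 289 + 20736 = 21025
Compute c² = 145² = 21025
Since 21025 = 21025, confirmed.

Yes, it is a Pythagorean triple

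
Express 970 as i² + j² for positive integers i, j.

We need to find integers i, j > 0 such that i² + j² = 970.
Trying i = 3: j² = 970 - 3² = 970 - 9 = 961
j = 31
Check: 3² + 31² = 9 + 961 = 970 ✓

970 = 3² + 31²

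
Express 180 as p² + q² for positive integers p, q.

We need to find integers p, q > 0 such that p² + q² = 180.
Trying p = 6: q² = 180 - 6² = 180 - 36 = 144
q = 12
Check: 6² + 12² = 36 + 144 = 180 ✓

180 = 6² + 12²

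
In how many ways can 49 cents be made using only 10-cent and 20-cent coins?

We need non-negative integers (x, y) with 10x + 20y = 49.
For each x from 0 to 4, check if (49 - 10x) is a non-negative multiple of 20.
Solutions (x, y): none
Count: 0

0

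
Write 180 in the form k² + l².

We need to find integers k, l > 0 such that k² + l² = 180.
Trying k = 6: l² = 180 - 6² = 180 - 36 = 144
l = 12
Check: 6² + 12² = 36 + 144 = 180 ✓

180 = 6² + 12²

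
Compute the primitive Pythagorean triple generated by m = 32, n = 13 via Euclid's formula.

a = m² - n² = 1024 - 169 = 855
b = 2mn = 2·32·13 = 832
c = m² + n² = 1024 + 169 = 1193
Verify: 855² + 832² = 731025 + 692224 = 1423249 = 1193² ✓

(855, 832, 1193)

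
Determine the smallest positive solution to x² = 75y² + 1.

We seek the smallest positive integers (x, y) with x² - 75y² = 1, i.e., x² = 75y² + 1.
Try successive y values:
y = 1: x² = 75·1² + 1 = 76, not a perfect square
y = 2: x² = 75·2² + 1 = 301, not a perfect square
y = 3: x² = 75·3² + 1 = 676, x = 26 ✓

Verify: 26² - 75·3² = 676 - 675 = 1 ✓

x = 26, y = 3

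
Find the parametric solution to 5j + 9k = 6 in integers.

Step 1: Compute gcd(5, 9) = 1.
Since 1 divides 6, solutions exist.

Step 2: Find a particular solution using extended Euclidean algorithm.
We get j₀ = 12, k₀ = -6.
Check: 5*12 + 9*-6 = 6 = 6 ✓

Step 3: Write the general solution.
j = 12 + (9/1)t = 12 + 9t
k = -6 - (5/1)t = -6 - 5t
for any integer t.

j = 12 + 9t, k = -6 - 5t for integer t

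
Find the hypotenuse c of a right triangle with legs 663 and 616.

c² = a² + b² = 663² + 616² = 439569 + 379456 = 819025
c = sqrt(819025) = 905

905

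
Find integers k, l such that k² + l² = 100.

We need to find integers k, l > 0 such that k² + l² = 100.
Trying k = 6: l² = 100 - 6² = 100 - 36 = 64
l = 8
Check: 6² + 8² = 36 + 64 = 100 ✓

100 = 6² + 8²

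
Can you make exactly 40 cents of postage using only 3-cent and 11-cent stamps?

We need non-negative x, y with 3x + 11y = 40.
gcd(3, 11) = 1 divides 40, so integer solutions exist.
Search for a non-negative one: x = 6 gives 11y = 40 - 18 = 22, so y = 2.
Check: 3·6 + 11·2 = 40 ✓

Yes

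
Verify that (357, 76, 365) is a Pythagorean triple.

Compute a² + b²:
357² + 76² = 127449 + 5776 = 133225
Compute c²:
365² = 133225
Since 133225 = 133225, it is a Pythagorean triple.

Yes, it is a Pythagorean triple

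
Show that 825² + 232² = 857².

Compute a² + b² = 825² + 232² = 680625 + 53824 = 734449
Compute c² = 857² = 734449
Since 734449 = 734449, confirmed.

Yes, it is a Pythagorean triple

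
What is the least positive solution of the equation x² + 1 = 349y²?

We need x² = 349y² - 1. Try successive y:
y = 1: x² = 349·1² - 1 = 348, not a perfect square
y = 2: x² = 349·2² - 1 = 1395, not a perfect square
y = 3: x² = 349·3² - 1 = 3140, not a perfect square
...
y = 493: x² = 349·493² - 1 = 84824100 = 9210² ✓
Check: 9210² - 349·493² = 84824100 - 84824101 = -1 ✓

x = 9210, y = 493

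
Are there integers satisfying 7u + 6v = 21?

Step 1: Compute gcd(7, 6).
gcd(7, 6) = 1

Step 2: Check divisibility.
Does 1 divide 21? 21 = 1 x 21, so yes.

By the theorem on linear Diophantine equations, 7u + 6v = 21 has integer solutions if and only if gcd(7, 6) divides 21. Since 1 | 21, solutions exist.

Yes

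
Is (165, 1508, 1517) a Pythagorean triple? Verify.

Compute a² + b² = 165² + 1508² = 27225 + 2274064 = 2301289
Compute c² = 1517² = 2301289
Since 2301289 = 2301289, confirmed.

Yes, it is a Pythagorean triple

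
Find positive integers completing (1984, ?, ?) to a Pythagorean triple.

We need the other leg and hypotenuse such that 1984² + x² = c².
Take x = 63, c = 1985: 1984² + 63² = 3936256 + 3969 = 3940225 = 1985² ✓
Triple: (63, 1984, 1985)

(63, 1984, 1985)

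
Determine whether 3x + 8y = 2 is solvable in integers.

Step 1: Compute gcd(3, 8).
gcd(3, 8) = 1

Step 2: Check divisibility.
Does 1 divide 2? 2 = 1 x 2, so yes.

By the theorem on linear Diophantine equations, 3x + 8y = 2 has integer solutions if and only if gcd(3, 8) divides 2. Since 1 | 2, solutions exist.

Yes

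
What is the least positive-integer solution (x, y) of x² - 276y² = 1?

We seek the smallest positive integers (x, y) with x² - 276y² = 1, i.e., x² = 276y² + 1.
Try successive y values:
y = 1: x² = 276·1² + 1 = 277, not a perfect square
y = 2: x² = 276·2² + 1 = 1105, not a perfect square
y = 3: x² = 276·3² + 1 = 2485, not a perfect square
... continuing the search (or via continued fractions) ...
y = 468: x² = 276·468² + 1 = 60450625, x = 7775 ✓

Verify: 7775² - 276·468² = 60450625 - 60450624 = 1 ✓

x = 7775, y = 468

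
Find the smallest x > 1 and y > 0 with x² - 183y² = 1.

We seek the smallest positive integers (x, y) with x² - 183y² = 1, i.e., x² = 183y² + 1.
Try successive y values:
y = 1: x² = 183·1² + 1 = 184, not a perfect square
y = 2: x² = 183·2² + 1 = 733, not a perfect square
y = 3: x² = 183·3² + 1 = 1648, not a perfect square
... continuing the search (or via continued fractions) ...
y = 36: x² = 183·36² + 1 = 237169, x = 487 ✓

Verify: 487² - 183·36² = 237169 - 237168 = 1 ✓

x = 487, y = 36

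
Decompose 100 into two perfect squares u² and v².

We need to find integers u, v > 0 such that u² + v² = 100.
Trying u = 6: v² = 100 - 6² = 100 - 36 = 64
v = 8
Check: 6² + 8² = 36 + 64 = 100 ✓

100 = 6² + 8²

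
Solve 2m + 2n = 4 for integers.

Step 1: Check solvability.
gcd(2, 2) = 2
Since 2 divides 4, solutions exist.

Step 2: Apply extended Euclidean algorithm to find gcd.
We find integers such that 2*x0 + 2*y0 = 2

Step 3: Scale the particular solution.
Multiply by 4/2 = 2:
m = 0, n = 2

Step 4: Verify.
2*(0) + 2*(2) = 4 = 4 ✓

m = 0, n = 2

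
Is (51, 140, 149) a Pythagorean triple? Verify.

Compute a² + b² = 51² + 140² = 2601 + 19600 = 22201
Compute c² = 149² = 22201
Since 22201 = 22201, confirmed.

Yes, it is a Pythagorean triple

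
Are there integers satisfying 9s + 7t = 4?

Step 1: Compute gcd(9, 7).
gcd(9, 7) = 1

Step 2: Check divisibility.
Does 1 divide 4? 4 = 1 x 4, so yes.

By the theorem on linear Diophantine equations, 9s + 7t = 4 has integer solutions if and only if gcd(9, 7) divides 4. Since 1 | 4, solutions exist.

Yes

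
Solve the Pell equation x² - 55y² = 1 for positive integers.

We seek the smallest positive integers (x, y) with x² - 55y² = 1, i.e., x² = 55y² + 1.
Try successive y values:
y = 1: x² = 55·1² + 1 = 56, not a perfect square
y = 2: x² = 55·2² + 1 = 221, not a perfect square
y = 3: x² = 55·3² + 1 = 496, not a perfect square
... continuing the search (or via continued fractions) ...
y = 12: x² = 55·12² + 1 = 7921, x = 89 ✓

Verify: 89² - 55·12² = 7921 - 7920 = 1 ✓

x = 89, y = 12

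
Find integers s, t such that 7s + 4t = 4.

Step 1: Check solvability.
gcd(7, 4) = 1
Since 1 divides 4, solutions exist.

Step 2: Apply extended Euclidean algorithm to find gcd.
We find integers such that 7*x0 + 4*y0 = 1

Step 3: Scale the particular solution.
Multiply by 4/1 = 4:
s = -4, t = 8

Step 4: Verify.
7*(-4) + 4*(8) = 4 = 4 ✓

s = -4, t = 8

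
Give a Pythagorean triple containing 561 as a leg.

We need the other leg and hypotenuse such that 561² + x² = c².
Take x = 400, c = 689: 561² + 400² = 314721 + 160000 = 474721 = 689² ✓
Triple: (561, 400, 689)

(561, 400, 689)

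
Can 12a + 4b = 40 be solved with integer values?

Step 1: Compute gcd(12, 4).
gcd(12, 4) = 4

Step 2: Check divisibility.
Does 4 divide 40? 40 = 4 x 10, so yes.

By the theorem on linear Diophantine equations, 12a + 4b = 40 has integer solutions if and only if gcd(12, 4) divides 40. Since 4 | 40, solutions exist.

Yes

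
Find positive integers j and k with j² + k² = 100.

We need to find integers j, k > 0 such that j² + k² = 100.
Trying j = 6: k² = 100 - 6² = 100 - 36 = 64
k = 8
Check: 6² + 8² = 36 + 64 = 100 ✓

100 = 6² + 8²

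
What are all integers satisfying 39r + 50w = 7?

Step 1: Compute gcd(39, 50) = 1.
Since 1 divides 7, solutions exist.

Step 2: Find a particular solution using extended Euclidean algorithm.
We get r₀ = 63, w₀ = -49.
Check: 39*63 + 50*-49 = 7 = 7 ✓

Step 3: Write the general solution.
r = 63 + (50/1)t = 63 + 50t
w = -49 - (39/1)t = -49 - 39t
for any integer t.

r = 63 + 50t, w = -49 - 39t for integer t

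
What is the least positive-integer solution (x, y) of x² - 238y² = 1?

We seek the smallest positive integers (x, y) with x² - 238y² = 1, i.e., x² = 238y² + 1.
Try successive y values:
y = 1: x² = 238·1² + 1 = 239, not a perfect square
y = 2: x² = 238·2² + 1 = 953, not a perfect square
y = 3: x² = 238·3² + 1 = 2143, not a perfect square
... continuing the search (or via continued fractions) ...
y = 756: x² = 238·756² + 1 = 136025569, x = 11663 ✓

Verify: 11663² - 238·756² = 136025569 - 136025568 = 1 ✓

x = 11663, y = 756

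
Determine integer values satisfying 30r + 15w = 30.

Step 1: Check solvability.
gcd(30, 15) = 15
Since 15 divides 30, solutions exist.

Step 2: Apply extended Euclidean algorithm to find gcd.
We find integers such that 30*x0 + 15*y0 = 15

Step 3: Scale the particular solution.
Multiply by 30/15 = 2:
r = 0, w = 2

Step 4: Verify.
30*(0) + 15*(2) = 30 = 30 ✓

r = 0, w = 2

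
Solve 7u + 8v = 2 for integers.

Step 1: Check solvability.
gcd(7, 8) = 1
Since 1 divides 2, solutions exist.

Step 2: Apply extended Euclidean algorithm to find gcd.
We find integers such that 7*x0 + 8*y0 = 1

Step 3: Scale the particular solution.
Multiply by 2/1 = 2:
u = -2, v = 2

Step 4: Verify.
7*(-2) + 8*(2) = 2 = 2 ✓

u = -2, v = 2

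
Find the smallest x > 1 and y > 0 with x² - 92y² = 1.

We seek the smallest positive integers (x, y) with x² - 92y² = 1, i.e., x² = 92y² + 1.
Try successive y values:
y = 1: x² = 92·1² + 1 = 93, not a perfect square
y = 2: x² = 92·2² + 1 = 369, not a perfect square
y = 3: x² = 92·3² + 1 = 829, not a perfect square
... continuing the search (or via continued fractions) ...
y = 120: x² = 92·120² + 1 = 1324801, x = 1151 ✓

Verify: 1151² - 92·120² = 1324801 - 1324800 = 1 ✓

x = 1151, y = 120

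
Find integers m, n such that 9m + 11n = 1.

Step 1: Check solvability.
gcd(9, 11) = 1
Since 1 divides 1, solutions exist.

Step 2: Apply extended Euclidean algorithm to find gcd.
We find integers such that 9*x0 + 11*y0 = 1

Step 3: Scale the particular solution.
Multiply by 1/1 = 1:
m = 5, n = -4

Step 4: Verify.
9*(5) + 11*(-4) = 1 = 1 ✓

m = 5, n = -4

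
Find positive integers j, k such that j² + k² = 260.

Search for j with 260 - j² a perfect square.
j = 2: 260 - 2² = 260 - 4 = 256 = 16² ✓
So j = 2, k = 16.

j = 2, k = 16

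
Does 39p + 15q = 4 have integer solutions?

Step 1: Compute gcd(39, 15).
gcd(39, 15) = 3

Step 2: Check divisibility.
Does 3 divide 4? 4 = 3 x 1 + 1, so no.

By the theorem on linear Diophantine equations, 39p + 15q = 4 has integer solutions if and only if gcd(39, 15) divides 4. Since 3 does not divide 4, no solutions exist.

No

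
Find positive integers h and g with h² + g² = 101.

We need to find integers h, g > 0 such that h² + g² = 101.
Trying h = 1: g² = 101 - 1² = 101 - 1 = 100
g = 10
Check: 1² + 10² = 1 + 100 = 101 ✓

101 = 1² + 10²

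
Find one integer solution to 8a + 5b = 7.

Step 1: Check solvability.
gcd(8, 5) = 1
Since 1 divides 7, solutions exist.

Step 2: Apply extended Euclidean algorithm to find gcd.
We find integers such that 8*x0 + 5*y0 = 1

Step 3: Scale the particular solution.
Multiply by 7/1 = 7:
a = 14, b = -21

Step 4: Verify.
8*(14) + 5*(-21) = 7 = 7 ✓

a = 14, b = -21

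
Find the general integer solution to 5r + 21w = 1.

Step 1: Compute gcd(5, 21) = 1.
Since 1 divides 1, solutions exist.

Step 2: Find a particular solution using extended Euclidean algorithm.
We get r₀ = -4, w₀ = 1.
Check: 5*-4 + 21*1 = 1 = 1 ✓

Step 3: Write the general solution.
r = -4 + (21/1)t = -4 + 21t
w = 1 - (5/1)t = 1 - 5t
for any integer t.

r = -4 + 21t, w = 1 - 5t for integer t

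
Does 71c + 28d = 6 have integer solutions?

Step 1: Compute gcd(71, 28).
gcd(71, 28) = 1

Step 2: Check divisibility.
Does 1 divide 6? 6 = 1 x 6, so yes.

By the theorem on linear Diophantine equations, 71c + 28d = 6 has integer solutions if and only if gcd(71, 28) divides 6. Since 1 | 6, solutions exist.

Yes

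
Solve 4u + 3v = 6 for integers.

Step 1: Check solvability.
gcd(4, 3) = 1
Since 1 divides 6, solutions exist.

Step 2: Apply extended Euclidean algorithm to find gcd.
We find integers such that 4*x0 + 3*y0 = 1

Step 3: Scale the particular solution.
Multiply by 6/1 = 6:
u = 6, v = -6

Step 4: Verify.
4*(6) + 3*(-6) = 6 = 6 ✓

u = 6, v = -6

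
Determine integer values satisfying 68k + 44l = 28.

Step 1: Check solvability.
gcd(68, 44) = 4
Since 4 divides 28, solutions exist.

Step 2: Apply extended Euclidean algorithm to find gcd.
We find integers such that 68*x0 + 44*y0 = 4

Step 3: Scale the particular solution.
Multiply by 28/4 = 7:
k = 14, l = -21

Step 4: Verify.
68*(14) + 44*(-21) = 28 = 28 ✓

k = 14, l = -21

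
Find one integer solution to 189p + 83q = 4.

Step 1: Check solvability.
gcd(189, 83) = 1
Since 1 divides 4, solutions exist.

Step 2: Apply extended Euclidean algorithm to find gcd.
We find integers such that 189*x0 + 83*y0 = 1

Step 3: Scale the particular solution.
Multiply by 4/1 = 4:
p = -72, q = 164

Step 4: Verify.
189*(-72) + 83*(164) = 4 = 4 ✓

p = -72, q = 164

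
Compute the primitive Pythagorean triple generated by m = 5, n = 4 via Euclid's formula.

a = m² - n² = 5² - 4² = 25 - 16 = 9
b = 2mn = 2·5·4 = 40
c = m² + n² = 25 + 16 = 41
Verify: 9² + 40² = 81 + 1600 = 1681 = 41² ✓

(9, 40, 41)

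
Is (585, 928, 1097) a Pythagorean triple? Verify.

Compute a² + b² = 585² + 928² = 342225 + 861184 = 1203409
Compute c² = 1097² = 1203409
Since 1203409 = 1203409, confirmed.

Yes, it is a Pythagorean triple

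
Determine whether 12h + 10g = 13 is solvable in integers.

Step 1: Compute gcd(12, 10).
gcd(12, 10) = 2

Step 2: Check divisibility.
Does 2 divide 13? 13 = 2 x 6 + 1, so no.

By the theorem on linear Diophantine equations, 12h + 10g = 13 has integer solutions if and only if gcd(12, 10) divides 13. Since 2 does not divide 13, no solutions exist.

No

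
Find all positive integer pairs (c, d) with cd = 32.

The positive divisors of 32 are: 1, 2, 4, 8, 16, 32.
Each divisor d gives the pair (d, 32/d):
(1, 32), (2, 16), (4, 8), (8, 4), (16, 2), (32, 1)

(1, 32), (2, 16), (4, 8), (8, 4), (16, 2), (32, 1)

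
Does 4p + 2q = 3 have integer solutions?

Step 1: Compute gcd(4, 2).
gcd(4, 2) = 2

Step 2: Check divisibility.
Does 2 divide 3? 3 = 2 x 1 + 1, so no.

By the theorem on linear Diophantine equations, 4p + 2q = 3 has integer solutions if and only if gcd(4, 2) divides 3. Since 2 does not divide 3, no solutions exist.

No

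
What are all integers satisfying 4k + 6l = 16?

Step 1: Compute gcd(4, 6) = 2.
Since 2 divides 16, solutions exist.

Step 2: Find a particular solution using extended Euclidean algorithm.
We get k₀ = -8, l₀ = 8.
Check: 4*-8 + 6*8 = 16 = 16 ✓

Step 3: Write the general solution.
k = -8 + (6/2)t = -8 + 3t
l = 8 - (4/2)t = 8 - 2t
for any integer t.

k = -8 + 3t, l = 8 - 2t for integer t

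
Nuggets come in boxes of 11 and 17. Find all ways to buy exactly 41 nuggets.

We need non-negative integers (x, y) with 11x + 17y = 41.
For each x in 0..3, check if 41 - 11x is a non-negative multiple of 17.
No x yields an integer y ≥ 0.

No solution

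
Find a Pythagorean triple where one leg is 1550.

We need the other leg and hypotenuse such that 1550² + x² = c².
Take x = 336, c = 1586: 1550² + 336² = 2402500 + 112896 = 2515396 = 1586² ✓
Triple: (1550, 336, 1586)

(1550, 336, 1586)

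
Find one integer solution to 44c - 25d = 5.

Step 1: Check solvability.
gcd(44, 25) = 1
Since 1 divides 5, solutions exist.

Step 2: Apply extended Euclidean algorithm to find gcd.
We find integers such that 44*x0 + 25*y0 = 1

Step 3: Scale the particular solution.
Multiply by 5/1 = 5:
c = 20, d = 35

Step 4: Verify.
44*(20) - 25*(35) = 5 = 5 ✓

c = 20, d = 35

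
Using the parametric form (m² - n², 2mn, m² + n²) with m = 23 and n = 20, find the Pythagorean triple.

a = m² - n² = 23² - 20² = 529 - 400 = 129
b = 2mn = 2·23·20 = 920
c = m² + n² = 529 + 400 = 929
Verify: 129² + 920² = 16641 + 846400 = 863041 = 929² ✓

(129, 920, 929)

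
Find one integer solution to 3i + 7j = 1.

Step 1: Check solvability.
gcd(3, 7) = 1
Since 1 divides 1, solutions exist.

Step 2: Apply extended Euclidean algorithm to find gcd.
We find integers such that 3*x0 + 7*y0 = 1

Step 3: Scale the particular solution.
Multiply by 1/1 = 1:
i = -2, j = 1

Step 4: Verify.
3*(-2) + 7*(1) = 1 = 1 ✓

i = -2, j = 1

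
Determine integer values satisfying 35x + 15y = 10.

Step 1: Check solvability.
gcd(35, 15) = 5
Since 5 divides 10, solutions exist.

Step 2: Apply extended Euclidean algorithm to find gcd.
We find integers such that 35*x0 + 15*y0 = 5

Step 3: Scale the particular solution.
Multiply by 10/5 = 2:
x = 2, y = -4

Step 4: Verify.
35*(2) + 15*(-4) = 10 = 10 ✓

x = 2, y = -4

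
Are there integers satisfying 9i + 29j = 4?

Step 1: Compute gcd(9, 29).
gcd(9, 29) = 1

Step 2: Check divisibility.
Does 1 divide 4? 4 = 1 x 4, so yes.

By the theorem on linear Diophantine equations, 9i + 29j = 4 has integer solutions if and only if gcd(9, 29) divides 4. Since 1 | 4, solutions exist.

Yes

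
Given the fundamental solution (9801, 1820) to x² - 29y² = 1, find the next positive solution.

Solutions to x² - Dy² = 1 are generated by powers of (x₀ + y₀√D).
The next solution satisfies x₁ + y₁√29 = (x₀ + y₀√29)², giving:
x₁ = x₀² + 29y₀² = 9801² + 29·1820² = 96059601 + 96059600 = 192119201
y₁ = 2x₀y₀ = 2·9801·1820 = 35675640

Verify: 192119201² - 29·35675640² = 36909787392878401 - 36909787392878400 = 1 ✓

x = 192119201, y = 35675640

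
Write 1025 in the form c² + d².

We need to find integers c, d > 0 such that c² + d² = 1025.
Trying c = 1: d² = 1025 - 1² = 1025 - 1 = 1024
d = 32
Check: 1² + 32² = 1 + 1024 = 1025 ✓

1025 = 1² + 32²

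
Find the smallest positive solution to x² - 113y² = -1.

We need x² = 113y² - 1. Try successive y:
y = 1: x² = 113·1² - 1 = 112, not a perfect square
y = 2: x² = 113·2² - 1 = 451, not a perfect square
y = 3: x² = 113·3² - 1 = 1016, not a perfect square
...
y = 73: x² = 113·73² - 1 = 602176 = 776² ✓
Check: 776² - 113·73² = 602176 - 602177 = -1 ✓

x = 776, y = 73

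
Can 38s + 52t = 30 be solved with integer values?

Step 1: Compute gcd(38, 52).
gcd(38, 52) = 2

Step 2: Check divisibility.
Does 2 divide 30? 30 = 2 x 15, so yes.

By the theorem on linear Diophantine equations, 38s + 52t = 30 has integer solutions if and only if gcd(38, 52) divides 30. Since 2 | 30, solutions exist.

Yes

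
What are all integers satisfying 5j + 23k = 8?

Step 1: Compute gcd(5, 23) = 1.
Since 1 divides 8, solutions exist.

Step 2: Find a particular solution using extended Euclidean algorithm.
We get j₀ = -72, k₀ = 16.
Check: 5*-72 + 23*16 = 8 = 8 ✓

Step 3: Write the general solution.
j = -72 + (23/1)t = -72 + 23t
k = 16 - (5/1)t = 16 - 5t
for any integer t.

j = -72 + 23t, k = 16 - 5t for integer t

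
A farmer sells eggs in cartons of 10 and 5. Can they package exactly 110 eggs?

We need non-negative a, b with 10a + 5b = 110.
gcd(10, 5) = 5 divides 110.
Try a = 0: 5b = 110 - 0 = 110, so b = 22.
One way: 0 cartons of 10 and 22 cartons of 5.

Yes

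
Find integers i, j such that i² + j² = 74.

We need to find integers i, j > 0 such that i² + j² = 74.
Trying i = 5: j² = 74 - 5² = 74 - 25 = 49
j = 7
Check: 5² + 7² = 25 + 49 = 74 ✓

74 = 5² + 7²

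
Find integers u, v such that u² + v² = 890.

We need to find integers u, v > 0 such that u² + v² = 890.
Trying u = 7: v² = 890 - 7² = 890 - 49 = 841
v = 29
Check: 7² + 29² = 49 + 841 = 890 ✓

890 = 7² + 29²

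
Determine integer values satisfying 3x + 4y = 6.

Step 1: Check solvability.
gcd(3, 4) = 1
Since 1 divides 6, solutions exist.

Step 2: Apply extended Euclidean algorithm to find gcd.
We find integers such that 3*x0 + 4*y0 = 1

Step 3: Scale the particular solution.
Multiply by 6/1 = 6:
x = -6, y = 6

Step 4: Verify.
3*(-6) + 4*(6) = 6 = 6 ✓

x = -6, y = 6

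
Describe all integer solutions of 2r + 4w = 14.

Step 1: Compute gcd(2, 4) = 2.
Since 2 divides 14, solutions exist.

Step 2: Find a particular solution using extended Euclidean algorithm.
We get r₀ = 7, w₀ = 0.
Check: 2*7 + 4*0 = 14 = 14 ✓

Step 3: Write the general solution.
r = 7 + (4/2)t = 7 + 2t
w = 0 - (2/2)t = 0 - 1t
for any integer t.

r = 7 + 2t, w = 0 - 1t for integer t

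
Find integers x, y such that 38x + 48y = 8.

Step 1: Check solvability.
gcd(38, 48) = 2
Since 2 divides 8, solutions exist.

Step 2: Apply extended Euclidean algorithm to find gcd.
We find integers such that 38*x0 + 48*y0 = 2

Step 3: Scale the particular solution.
Multiply by 8/2 = 4:
x = -20, y = 16

Step 4: Verify.
38*(-20) + 48*(16) = 8 = 8 ✓

x = -20, y = 16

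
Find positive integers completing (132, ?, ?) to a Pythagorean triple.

We need the other leg and hypotenuse such that 132² + x² = c².
Take x = 224, c = 260: 132² + 224² = 17424 + 50176 = 67600 = 260² ✓
Triple: (132, 224, 260)

(132, 224, 260)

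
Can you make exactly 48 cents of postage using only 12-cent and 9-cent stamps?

We need non-negative x, y with 12x + 9y = 48.
gcd(12, 9) = 3 divides 48, so integer solutions exist.
Search for a non-negative one: x = 1 gives 9y = 48 - 12 = 36, so y = 4.
Check: 12·1 + 9·4 = 48 ✓

Yes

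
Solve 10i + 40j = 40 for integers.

Step 1: Check solvability.
gcd(10, 40) = 10
Since 10 divides 40, solutions exist.

Step 2: Apply extended Euclidean algorithm to find gcd.
We find integers such that 10*x0 + 40*y0 = 10

Step 3: Scale the particular solution.
Multiply by 40/10 = 4:
i = 4, j = 0

Step 4: Verify.
10*(4) + 40*(0) = 40 = 40 ✓

i = 4, j = 0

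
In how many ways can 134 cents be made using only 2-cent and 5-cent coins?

We need non-negative integers (x, y) with 2x + 5y = 134.
For each x from 0 to 67, check if (134 - 2x) is a non-negative multiple of 5.
Solutions (x, y): (2,26), (7,24), (12,22), (17,20), ...
Count: 14

14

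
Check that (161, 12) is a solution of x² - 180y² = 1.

Compute x² = 161² = 25921
Compute 180y² = 180·12² = 180·144 = 25920
x² - 180y² = 25921 - 25920 = 1
Since this equals 1, (161, 12) is a solution.

Yes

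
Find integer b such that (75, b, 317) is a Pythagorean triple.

b² = c² - a² = 317² - 75² = 100489 - 5625 = 94864
b = sqrt(94864) = 308

308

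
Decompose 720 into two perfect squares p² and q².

We need to find integers p, q > 0 such that p² + q² = 720.
Trying p = 12: q² = 720 - 12² = 720 - 144 = 576
q = 24
Check: 12² + 24² = 144 + 576 = 720 ✓

720 = 12² + 24²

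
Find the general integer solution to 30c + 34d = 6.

Step 1: Compute gcd(30, 34) = 2.
Since 2 divides 6, solutions exist.

Step 2: Find a particular solution using extended Euclidean algorithm.
We get c₀ = 24, d₀ = -21.
Check: 30*24 + 34*-21 = 6 = 6 ✓

Step 3: Write the general solution.
c = 24 + (34/2)t = 24 + 17t
d = -21 - (30/2)t = -21 - 15t
for any integer t.

c = 24 + 17t, d = -21 - 15t for integer t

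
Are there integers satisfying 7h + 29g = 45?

Step 1: Compute gcd(7, 29).
gcd(7, 29) = 1

Step 2: Check divisibility.
Does 1 divide 45? 45 = 1 x 45, so yes.

By the theorem on linear Diophantine equations, 7h + 29g = 45 has integer solutions if and only if gcd(7, 29) divides 45. Since 1 | 45, solutions exist.

Yes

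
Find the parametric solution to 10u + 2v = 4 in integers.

Step 1: Compute gcd(10, 2) = 2.
Since 2 divides 4, solutions exist.

Step 2: Find a particular solution using extended Euclidean algorithm.
We get u₀ = 0, v₀ = 2.
Check: 10*0 + 2*2 = 4 = 4 ✓

Step 3: Write the general solution.
u = 0 + (2/2)t = 0 + 1t
v = 2 - (10/2)t = 2 - 5t
for any integer t.

u = 0 + 1t, v = 2 - 5t for integer t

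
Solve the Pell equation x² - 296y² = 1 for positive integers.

We seek the smallest positive integers (x, y) with x² - 296y² = 1, i.e., x² = 296y² + 1.
Try successive y values:
y = 1: x² = 296·1² + 1 = 297, not a perfect square
y = 2: x² = 296·2² + 1 = 1185, not a perfect square
y = 3: x² = 296·3² + 1 = 2665, not a perfect square
... continuing the search (or via continued fractions) ...
y = 215: x² = 296·215² + 1 = 13682601, x = 3699 ✓

Verify: 3699² - 296·215² = 13682601 - 13682600 = 1 ✓

x = 3699, y = 215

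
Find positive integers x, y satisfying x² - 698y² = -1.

We need x² = 698y² - 1. Try successive y:
y = 1: x² = 698·1² - 1 = 697, not a perfect square
y = 2: x² = 698·2² - 1 = 2791, not a perfect square
y = 3: x² = 698·3² - 1 = 6281, not a perfect square
...
y = 193: x² = 698·193² - 1 = 25999801 = 5099² ✓
Check: 5099² - 698·193² = 25999801 - 25999802 = -1 ✓

x = 5099, y = 193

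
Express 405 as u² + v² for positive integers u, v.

We need to find integers u, v > 0 such that u² + v² = 405.
Trying u = 9: v² = 405 - 9² = 405 - 81 = 324
v = 18
Check: 9² + 18² = 81 + 324 = 405 ✓

405 = 9² + 18²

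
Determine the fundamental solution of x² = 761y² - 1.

We need x² = 761y² - 1. Try successive y:
y = 1: x² = 761·1² - 1 = 760, not a perfect square
y = 2: x² = 761·2² - 1 = 3043, not a perfect square
y = 3: x² = 761·3² - 1 = 6848, not a perfect square
...
y = 29: x² = 761·29² - 1 = 640000 = 800² ✓
Check: 800² - 761·29² = 640000 - 640001 = -1 ✓

x = 800, y = 29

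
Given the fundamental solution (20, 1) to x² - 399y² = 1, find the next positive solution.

Solutions to x² - Dy² = 1 are generated by powers of (x₀ + y₀√D).
The next solution satisfies x₁ + y₁√399 = (x₀ + y₀√399)², giving:
x₁ = x₀² + 399y₀² = 20² + 399·1² = 400 + 399 = 799
y₁ = 2x₀y₀ = 2·20·1 = 40

Verify: 799² - 399·40² = 638401 - 638400 = 1 ✓

x = 799, y = 40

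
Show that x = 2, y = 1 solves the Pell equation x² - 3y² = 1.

Compute x² = 2² = 4
Compute 3y² = 3·1² = 3·1 = 3
x² - 3y² = 4 - 3 = 1
Since this equals 1, (2, 1) is a solution.

Yes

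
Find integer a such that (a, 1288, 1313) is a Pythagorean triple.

a² = c² - b² = 1313² - 1288² = 1723969 - 1658944 = 65025
a = sqrt(65025) = 255

255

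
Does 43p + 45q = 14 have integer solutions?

Step 1: Compute gcd(43, 45).
gcd(43, 45) = 1

Step 2: Check divisibility.
Does 1 divide 14? 14 = 1 x 14, so yes.

By the theorem on linear Diophantine equations, 43p + 45q = 14 has integer solutions if and only if gcd(43, 45) divides 14. Since 1 | 14, solutions exist.

Yes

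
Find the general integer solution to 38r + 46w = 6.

Step 1: Compute gcd(38, 46) = 2.
Since 2 divides 6, solutions exist.

Step 2: Find a particular solution using extended Euclidean algorithm.
We get r₀ = -18, w₀ = 15.
Check: 38*-18 + 46*15 = 6 = 6 ✓

Step 3: Write the general solution.
r = -18 + (46/2)t = -18 + 23t
w = 15 - (38/2)t = 15 - 19t
for any integer t.

r = -18 + 23t, w = 15 - 19t for integer t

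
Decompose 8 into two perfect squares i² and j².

We need to find integers i, j > 0 such that i² + j² = 8.
Trying i = 2: j² = 8 - 2² = 8 - 4 = 4
j = 2
Check: 2² + 2² = 4 + 4 = 8 ✓

8 = 2² + 2²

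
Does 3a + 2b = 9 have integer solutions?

Step 1: Compute gcd(3, 2).
gcd(3, 2) = 1

Step 2: Check divisibility.
Does 1 divide 9? 9 = 1 x 9, so yes.

By the theorem on linear Diophantine equations, 3a + 2b = 9 has integer solutions if and only if gcd(3, 2) divides 9. Since 1 | 9, solutions exist.

Yes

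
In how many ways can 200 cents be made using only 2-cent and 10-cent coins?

We need non-negative integers (x, y) with 2x + 10y = 200.
For each x from 0 to 100, check if (200 - 2x) is a non-negative multiple of 10.
Solutions (x, y): (0,20), (5,19), (10,18), (15,17), ...
Count: 21

21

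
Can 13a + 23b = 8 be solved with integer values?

Step 1: Compute gcd(13, 23).
gcd(13, 23) = 1

Step 2: Check divisibility.
Does 1 divide 8? 8 = 1 x 8, so yes.

By the theorem on linear Diophantine equations, 13a + 23b = 8 has integer solutions if and only if gcd(13, 23) divides 8. Since 1 | 8, solutions exist.

Yes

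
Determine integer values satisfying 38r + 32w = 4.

Step 1: Check solvability.
gcd(38, 32) = 2
Since 2 divides 4, solutions exist.

Step 2: Apply extended Euclidean algorithm to find gcd.
We find integers such that 38*x0 + 32*y0 = 2

Step 3: Scale the particular solution.
Multiply by 4/2 = 2:
r = -10, w = 12

Step 4: Verify.
38*(-10) + 32*(12) = 4 = 4 ✓

r = -10, w = 12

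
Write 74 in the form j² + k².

We need to find integers j, k > 0 such that j² + k² = 74.
Trying j = 5: k² = 74 - 5² = 74 - 25 = 49
k = 7
Check: 5² + 7² = 25 + 49 = 74 ✓

74 = 5² + 7²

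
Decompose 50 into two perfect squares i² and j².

We need to find integers i, j > 0 such that i² + j² = 50.
Trying i = 1: j² = 50 - 1² = 50 - 1 = 49
j = 7
Check: 1² + 7² = 1 + 49 = 50 ✓

50 = 1² + 7²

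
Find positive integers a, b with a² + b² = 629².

We need a² + b² = 629² = 395641.
Trying: 621² + 100² = 385641 + 10000 = 395641 ✓

(621, 100, 629)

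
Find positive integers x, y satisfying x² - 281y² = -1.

We need x² = 281y² - 1. Try successive y:
y = 1: x² = 281·1² - 1 = 280, not a perfect square
y = 2: x² = 281·2² - 1 = 1123, not a perfect square
y = 3: x² = 281·3² - 1 = 2528, not a perfect square
...
y = 63445: x² = 281·63445² - 1 = 1131100315024 = 1063532² ✓
Check: 1063532² - 281·63445² = 1131100315024 - 1131100315025 = -1 ✓

x = 1063532, y = 63445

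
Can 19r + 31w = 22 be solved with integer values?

Step 1: Compute gcd(19, 31).
gcd(19, 31) = 1

Step 2: Check divisibility.
Does 1 divide 22? 22 = 1 x 22, so yes.

By the theorem on linear Diophantine equations, 19r + 31w = 22 has integer solutions if and only if gcd(19, 31) divides 22. Since 1 | 22, solutions exist.

Yes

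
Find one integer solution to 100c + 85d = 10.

Step 1: Check solvability.
gcd(100, 85) = 5
Since 5 divides 10, solutions exist.

Step 2: Apply extended Euclidean algorithm to find gcd.
We find integers such that 100*x0 + 85*y0 = 5

Step 3: Scale the particular solution.
Multiply by 10/5 = 2:
c = 12, d = -14

Step 4: Verify.
100*(12) + 85*(-14) = 10 = 10 ✓

c = 12, d = -14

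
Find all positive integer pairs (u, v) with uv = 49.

The positive divisors of 49 are: 1, 7, 49.
Each divisor d gives the pair (d, 49/d):
(1, 49), (7, 7), (49, 1)

(1, 49), (7, 7), (49, 1)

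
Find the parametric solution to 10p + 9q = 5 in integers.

Step 1: Compute gcd(10, 9) = 1.
Since 1 divides 5, solutions exist.

Step 2: Find a particular solution using extended Euclidean algorithm.
We get p₀ = 5, q₀ = -5.
Check: 10*5 + 9*-5 = 5 = 5 ✓

Step 3: Write the general solution.
p = 5 + (9/1)t = 5 + 9t
q = -5 - (10/1)t = -5 - 10t
for any integer t.

p = 5 + 9t, q = -5 - 10t for integer t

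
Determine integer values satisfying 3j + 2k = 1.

Step 1: Check solvability.
gcd(3, 2) = 1
Since 1 divides 1, solutions exist.

Step 2: Apply extended Euclidean algorithm to find gcd.
We find integers such that 3*x0 + 2*y0 = 1

Step 3: Scale the particular solution.
Multiply by 1/1 = 1:
j = 1, k = -1

Step 4: Verify.
3*(1) + 2*(-1) = 1 = 1 ✓

j = 1, k = -1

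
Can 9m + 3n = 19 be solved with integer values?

Step 1: Compute gcd(9, 3).
gcd(9, 3) = 3

Step 2: Check divisibility.
Does 3 divide 19? 19 = 3 x 6 + 1, so no.

By the theorem on linear Diophantine equations, 9m + 3n = 19 has integer solutions if and only if gcd(9, 3) divides 19. Since 3 does not divide 19, no solutions exist.

No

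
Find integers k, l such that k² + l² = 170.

We need to find integers k, l > 0 such that k² + l² = 170.
Trying k = 1: l² = 170 - 1² = 170 - 1 = 169
l = 13
Check: 1² + 13² = 1 + 169 = 170 ✓

170 = 1² + 13²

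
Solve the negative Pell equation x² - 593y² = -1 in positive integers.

We need x² = 593y² - 1. Try successive y:
y = 1: x² = 593·1² - 1 = 592, not a perfect square
y = 2: x² = 593·2² - 1 = 2371, not a perfect square
y = 3: x² = 593·3² - 1 = 5336, not a perfect square
...
y = 24665: x² = 593·24665² - 1 = 360758799424 = 600632² ✓
Check: 600632² - 593·24665² = 360758799424 - 360758799425 = -1 ✓

x = 600632, y = 24665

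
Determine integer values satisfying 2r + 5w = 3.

Step 1: Check solvability.
gcd(2, 5) = 1
Since 1 divides 3, solutions exist.

Step 2: Apply extended Euclidean algorithm to find gcd.
We find integers such that 2*x0 + 5*y0 = 1

Step 3: Scale the particular solution.
Multiply by 3/1 = 3:
r = -6, w = 3

Step 4: Verify.
2*(-6) + 5*(3) = 3 = 3 ✓

r = -6, w = 3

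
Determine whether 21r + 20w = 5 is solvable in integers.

Step 1: Compute gcd(21, 20).
gcd(21, 20) = 1

Step 2: Check divisibility.
Does 1 divide 5? 5 = 1 x 5, so yes.

By the theorem on linear Diophantine equations, 21r + 20w = 5 has integer solutions if and only if gcd(21, 20) divides 5. Since 1 | 5, solutions exist.

Yes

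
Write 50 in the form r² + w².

We need to find integers r, w > 0 such that r² + w² = 50.
Trying r = 1: w² = 50 - 1² = 50 - 1 = 49
w = 7
Check: 1² + 7² = 1 + 49 = 50 ✓

50 = 1² + 7²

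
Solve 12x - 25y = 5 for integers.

Step 1: Check solvability.
gcd(12, 25) = 1
Since 1 divides 5, solutions exist.

Step 2: Apply extended Euclidean algorithm to find gcd.
We find integers such that 12*x0 + 25*y0 = 1

Step 3: Scale the particular solution.
Multiply by 5/1 = 5:
x = -10, y = -5

Step 4: Verify.
12*(-10) - 25*(-5) = 5 = 5 ✓

x = -10, y = -5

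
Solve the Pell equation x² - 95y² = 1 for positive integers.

We seek the smallest positive integers (x, y) with x² - 95y² = 1, i.e., x² = 95y² + 1.
Try successive y values:
y = 1: x² = 95·1² + 1 = 96, not a perfect square
y = 2: x² = 95·2² + 1 = 381, not a perfect square
y = 3: x² = 95·3² + 1 = 856, not a perfect square
... continuing the search (or via continued fractions) ...
y = 4: x² = 95·4² + 1 = 1521, x = 39 ✓

Verify: 39² - 95·4² = 1521 - 1520 = 1 ✓

x = 39, y = 4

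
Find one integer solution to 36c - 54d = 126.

Step 1: Check solvability.
gcd(36, 54) = 18
Since 18 divides 126, solutions exist.

Step 2: Apply extended Euclidean algorithm to find gcd.
We find integers such that 36*x0 + 54*y0 = 18

Step 3: Scale the particular solution.
Multiply by 126/18 = 7:
c = -7, d = -7

Step 4: Verify.
36*(-7) - 54*(-7) = 126 = 126 ✓

c = -7, d = -7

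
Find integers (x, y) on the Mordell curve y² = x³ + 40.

Try small integer x values and check whether x³ + 40 is a perfect square.
x = 6: x³ + 40 = 6³ + 40 = 216 + 40 = 256
Is 256 a perfect square? 16² = 256 ✓
So (x, y) = (6, -16) is a solution.

x = 6, y = -16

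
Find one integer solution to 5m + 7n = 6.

Step 1: Check solvability.
gcd(5, 7) = 1
Since 1 divides 6, solutions exist.

Step 2: Apply extended Euclidean algorithm to find gcd.
We find integers such that 5*x0 + 7*y0 = 1

Step 3: Scale the particular solution.
Multiply by 6/1 = 6:
m = 18, n = -12

Step 4: Verify.
5*(18) + 7*(-12) = 6 = 6 ✓

m = 18, n = -12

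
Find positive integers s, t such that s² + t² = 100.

Search for s with 100 - s² a perfect square.
s = 6: 100 - 6² = 100 - 36 = 64 = 8² ✓
So s = 6, t = 8.

s = 6, t = 8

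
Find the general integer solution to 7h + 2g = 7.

Step 1: Compute gcd(7, 2) = 1.
Since 1 divides 7, solutions exist.

Step 2: Find a particular solution using extended Euclidean algorithm.
We get h₀ = 7, g₀ = -21.
Check: 7*7 + 2*-21 = 7 = 7 ✓

Step 3: Write the general solution.
h = 7 + (2/1)t = 7 + 2t
g = -21 - (7/1)t = -21 - 7t
for any integer t.

h = 7 + 2t, g = -21 - 7t for integer t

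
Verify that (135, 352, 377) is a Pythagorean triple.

Compute a² + b²:
135² + 352² = 18225 + 123904 = 142129
Compute c²:
377² = 142129
Since 142129 = 142129, it is a Pythagorean triple.

Yes, it is a Pythagorean triple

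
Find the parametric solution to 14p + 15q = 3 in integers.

Step 1: Compute gcd(14, 15) = 1.
Since 1 divides 3, solutions exist.

Step 2: Find a particular solution using extended Euclidean algorithm.
We get p₀ = -3, q₀ = 3.
Check: 14*-3 + 15*3 = 3 = 3 ✓

Step 3: Write the general solution.
p = -3 + (15/1)t = -3 + 15t
q = 3 - (14/1)t = 3 - 14t
for any integer t.

p = -3 + 15t, q = 3 - 14t for integer t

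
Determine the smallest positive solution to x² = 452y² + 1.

We seek the smallest positive integers (x, y) with x² - 452y² = 1, i.e., x² = 452y² + 1.
Try successive y values:
y = 1: x² = 452·1² + 1 = 453, not a perfect square
y = 2: x² = 452·2² + 1 = 1809, not a perfect square
y = 3: x² = 452·3² + 1 = 4069, not a perfect square
... continuing the search (or via continued fractions) ...
y = 56648: x² = 452·56648² + 1 = 1450466148609, x = 1204353 ✓

Verify: 1204353² - 452·56648² = 1450466148609 - 1450466148608 = 1 ✓

x = 1204353, y = 56648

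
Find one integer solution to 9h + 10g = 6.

Step 1: Check solvability.
gcd(9, 10) = 1
Since 1 divides 6, solutions exist.

Step 2: Apply extended Euclidean algorithm to find gcd.
We find integers such that 9*x0 + 10*y0 = 1

Step 3: Scale the particular solution.
Multiply by 6/1 = 6:
h = -6, g = 6

Step 4: Verify.
9*(-6) + 10*(6) = 6 = 6 ✓

h = -6, g = 6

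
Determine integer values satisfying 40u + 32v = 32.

Step 1: Check solvability.
gcd(40, 32) = 8
Since 8 divides 32, solutions exist.

Step 2: Apply extended Euclidean algorithm to find gcd.
We find integers such that 40*x0 + 32*y0 = 8

Step 3: Scale the particular solution.
Multiply by 32/8 = 4:
u = 4, v = -4

Step 4: Verify.
40*(4) + 32*(-4) = 32 = 32 ✓

u = 4, v = -4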